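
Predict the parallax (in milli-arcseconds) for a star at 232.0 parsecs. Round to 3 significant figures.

p = 1/d = 1/232 = 0.0043103 arcsec.
= 0.0043103 × 1000 = 4.3103 mas.

4.31 mas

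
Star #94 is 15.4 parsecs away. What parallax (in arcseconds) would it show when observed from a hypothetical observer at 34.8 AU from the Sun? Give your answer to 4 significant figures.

2.260 arcsec

p (arcsec) = B (AU) / d (pc).
p = 34.8 / 15.4 = 2.2597 arcsec.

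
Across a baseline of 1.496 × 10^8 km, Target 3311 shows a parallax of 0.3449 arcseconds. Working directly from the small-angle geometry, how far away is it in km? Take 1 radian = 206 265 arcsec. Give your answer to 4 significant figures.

8.947 × 10^13 km

θ = 0.3449″ = 0.3449/206265 = 1.6721 × 10^-6 rad.
d = B/θ = (1.496 × 10^8) / (1.6721 × 10^-6) = 8.9468 × 10^13 km.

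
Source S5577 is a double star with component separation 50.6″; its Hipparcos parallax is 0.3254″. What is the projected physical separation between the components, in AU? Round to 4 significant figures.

d = 1/p = 1/0.3254″ = 3.0731 pc.
At distance d (pc), an angle of θ arcsec spans θ·d AU: s = 50.6 × 3.0731 = 155.5 AU.

155.5 AU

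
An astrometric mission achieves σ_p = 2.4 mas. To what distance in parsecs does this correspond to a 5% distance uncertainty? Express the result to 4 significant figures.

σ_d/d = σ_p/p, so the condition is σ_p/p ≤ 0.05, i.e. p ≥ σ_p/0.05.
p_min = 2.4/0.05 = 48 mas = 0.048 arcsec.
d_max = 1/p_min = 1/0.048 = 20.833 pc.

20.83 pc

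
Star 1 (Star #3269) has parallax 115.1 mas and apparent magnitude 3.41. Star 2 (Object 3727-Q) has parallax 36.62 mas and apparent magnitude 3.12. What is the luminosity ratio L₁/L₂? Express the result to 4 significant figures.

d₁ = 1/p₁ = 1/0.1151″ = 8.6881 pc; d₂ = 1/p₂ = 1/0.03662″ = 27.307 pc.
M₁ = m₁ − 5 log₁₀ d₁ + 5 = 3.41 − 4.6946 + 5 = 3.7154.
M₂ = 3.12 − 7.1814 + 5 = 0.9386.
L₁/L₂ = 10^(0.4(M₂ − M₁)) = 10^(0.4 × (-2.7768)) = 10^(-1.11072) = 0.077496.

L₁/L₂ = 0.07750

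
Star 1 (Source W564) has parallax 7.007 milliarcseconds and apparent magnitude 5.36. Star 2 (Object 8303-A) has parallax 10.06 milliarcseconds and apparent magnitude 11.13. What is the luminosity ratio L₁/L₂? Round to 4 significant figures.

d₁ = 1/p₁ = 1/0.007007″ = 142.71 pc; d₂ = 1/p₂ = 1/0.01006″ = 99.404 pc.
M₁ = m₁ − 5 log₁₀ d₁ + 5 = 5.36 − 10.7723 + 5 = -0.4123.
M₂ = 11.13 − 9.9870 + 5 = 6.1430.
L₁/L₂ = 10^(0.4(M₂ − M₁)) = 10^(0.4 × 6.5553) = 10^2.62212 = 418.91.

L₁/L₂ = 418.9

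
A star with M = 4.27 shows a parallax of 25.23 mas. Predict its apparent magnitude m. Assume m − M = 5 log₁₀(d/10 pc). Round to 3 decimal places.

d = 1/p = 1/0.02523″ = 39.635 pc.
m − M = 5 log₁₀ d − 5 = 5 log₁₀(39.635) − 5 = 7.9904 − 5 = 2.9904.
m = M + (m − M) = 4.27 + 2.9904 = 7.260.

m = 7.260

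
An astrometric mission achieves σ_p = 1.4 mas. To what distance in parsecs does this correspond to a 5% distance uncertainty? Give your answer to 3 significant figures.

σ_d/d = σ_p/p, so the condition is σ_p/p ≤ 0.05, i.e. p ≥ σ_p/0.05.
p_min = 1.4/0.05 = 28 mas = 0.028 arcsec.
d_max = 1/p_min = 1/0.028 = 35.714 pc.

35.7 pc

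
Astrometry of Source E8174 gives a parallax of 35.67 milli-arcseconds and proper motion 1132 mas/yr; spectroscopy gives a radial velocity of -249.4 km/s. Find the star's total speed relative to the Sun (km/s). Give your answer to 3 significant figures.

d = 1/p = 1/0.03567″ = 28.035 pc.
μ = 1132 mas/yr = 1.132 ″/yr.
v_t = 4.740 μ d = 4.740 × 1.132 × 28.035 = 150.43 km/s.
v = √(v_r² + v_t²) = √((-249.4)² + 150.43²) = √84829.5 = 291.26 km/s.

291 km/s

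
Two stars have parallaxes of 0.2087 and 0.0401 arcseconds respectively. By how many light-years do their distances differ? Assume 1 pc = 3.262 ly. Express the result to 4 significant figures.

d_A = 1/0.2087″ = 4.7916 pc; d_B = 1/0.04010″ = 24.938 pc.
|d_B − d_A| = |24.938 − 4.7916| = 20.146 pc = 20.146 × 3.262 ly = 65.716 ly.

65.72 ly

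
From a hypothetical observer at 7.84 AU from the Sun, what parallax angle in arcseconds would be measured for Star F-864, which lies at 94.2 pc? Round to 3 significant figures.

p (arcsec) = B (AU) / d (pc).
p = 7.84 / 94.2 = 0.083227 arcsec.

0.0832 arcsec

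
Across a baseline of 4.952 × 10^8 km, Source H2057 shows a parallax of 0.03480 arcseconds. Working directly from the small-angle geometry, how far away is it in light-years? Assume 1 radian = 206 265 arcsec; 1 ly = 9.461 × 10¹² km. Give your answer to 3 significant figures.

310 ly

θ = 0.03480″ = 0.03480/206265 = 1.6872 × 10^-7 rad.
d = B/θ = (4.952 × 10^8) / (1.6872 × 10^-7) = 2.9350 × 10^15 km = (2.9350 × 10^15) / (9.461 × 10^12) ly = 310.22 ly.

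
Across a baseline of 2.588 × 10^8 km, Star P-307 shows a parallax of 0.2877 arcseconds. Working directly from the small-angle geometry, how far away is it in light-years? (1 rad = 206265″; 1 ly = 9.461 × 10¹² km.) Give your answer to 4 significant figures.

19.61 ly

θ = 0.2877″ = 0.2877/206265 = 1.3948 × 10^-6 rad.
d = B/θ = (2.588 × 10^8) / (1.3948 × 10^-6) = 1.8555 × 10^14 km = (1.8555 × 10^14) / (9.461 × 10^12) ly = 19.612 ly.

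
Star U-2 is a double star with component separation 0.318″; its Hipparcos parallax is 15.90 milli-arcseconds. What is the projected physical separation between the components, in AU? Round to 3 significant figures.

20.0 AU

d = 1/p = 1/0.01590″ = 62.893 pc.
At distance d (pc), an angle of θ arcsec spans θ·d AU: s = 0.318 × 62.893 = 20 AU.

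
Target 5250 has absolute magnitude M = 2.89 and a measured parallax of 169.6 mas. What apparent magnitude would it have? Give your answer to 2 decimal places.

d = 1/p = 1/0.1696″ = 5.8962 pc.
m − M = 5 log₁₀ d − 5 = 5 log₁₀(5.8962) − 5 = 3.8529 − 5 = -1.1471.
m = M + (m − M) = 2.89 + (-1.1471) = 1.74.

m = 1.74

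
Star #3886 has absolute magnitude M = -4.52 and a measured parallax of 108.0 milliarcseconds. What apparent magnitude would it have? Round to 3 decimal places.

m = -4.687

d = 1/p = 1/0.1080″ = 9.2593 pc.
m − M = 5 log₁₀ d − 5 = 5 log₁₀(9.2593) − 5 = 4.8329 − 5 = -0.1671.
m = M + (m − M) = -4.52 + (-0.1671) = -4.687.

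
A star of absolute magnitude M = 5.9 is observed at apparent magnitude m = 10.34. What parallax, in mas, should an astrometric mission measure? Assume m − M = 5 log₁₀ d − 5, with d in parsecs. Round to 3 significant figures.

12.9 mas

m − M = 10.34 − 5.9 = 4.44.
d = 10^((m−M)/5 + 1) = 10^1.888 = 77.268 pc.
p = 1/d = 1/77.268 = 0.012942 arcsec = 12.942 mas.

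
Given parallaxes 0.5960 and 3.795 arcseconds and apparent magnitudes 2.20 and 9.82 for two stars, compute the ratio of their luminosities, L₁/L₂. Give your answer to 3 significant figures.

d₁ = 1/p₁ = 1/0.5960″ = 1.6779 pc; d₂ = 1/p₂ = 1/3.795″ = 0.2635 pc.
M₁ = m₁ − 5 log₁₀ d₁ + 5 = 2.20 − 1.1238 + 5 = 6.0762.
M₂ = 9.82 − (-2.8961) + 5 = 17.7161.
L₁/L₂ = 10^(0.4(M₂ − M₁)) = 10^(0.4 × 11.6399) = 10^4.65596 = 45286.

L₁/L₂ = 45300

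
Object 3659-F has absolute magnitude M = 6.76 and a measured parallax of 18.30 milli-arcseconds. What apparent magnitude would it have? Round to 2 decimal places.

d = 1/p = 1/0.01830″ = 54.645 pc.
m − M = 5 log₁₀ d − 5 = 5 log₁₀(54.645) − 5 = 8.6878 − 5 = 3.6878.
m = M + (m − M) = 6.76 + 3.6878 = 10.45.

m = 10.45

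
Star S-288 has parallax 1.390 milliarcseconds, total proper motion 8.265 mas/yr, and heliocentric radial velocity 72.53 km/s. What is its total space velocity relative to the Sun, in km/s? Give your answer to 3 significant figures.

77.8 km/s

d = 1/p = 1/0.001390″ = 719.42 pc.
μ = 8.265 mas/yr = 0.008265 ″/yr.
v_t = 4.740 μ d = 4.740 × 0.008265 × 719.42 = 28.184 km/s.
v = √(v_r² + v_t²) = √(72.53² + 28.184²) = √6054.94 = 77.813 km/s.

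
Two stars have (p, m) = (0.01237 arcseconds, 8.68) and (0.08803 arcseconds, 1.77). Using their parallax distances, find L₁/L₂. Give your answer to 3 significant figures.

d₁ = 1/p₁ = 1/0.01237″ = 80.841 pc; d₂ = 1/p₂ = 1/0.08803″ = 11.36 pc.
M₁ = m₁ − 5 log₁₀ d₁ + 5 = 8.68 − 9.5382 + 5 = 4.1418.
M₂ = 1.77 − 5.2769 + 5 = 1.4931.
L₁/L₂ = 10^(0.4(M₂ − M₁)) = 10^(0.4 × (-2.6487)) = 10^(-1.05948) = 0.087201.

L₁/L₂ = 0.0872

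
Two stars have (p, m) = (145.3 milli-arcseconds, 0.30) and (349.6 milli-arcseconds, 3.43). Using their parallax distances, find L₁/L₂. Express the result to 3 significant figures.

L₁/L₂ = 103

d₁ = 1/p₁ = 1/0.1453″ = 6.8823 pc; d₂ = 1/p₂ = 1/0.3496″ = 2.8604 pc.
M₁ = m₁ − 5 log₁₀ d₁ + 5 = 0.30 − 4.1887 + 5 = 1.1113.
M₂ = 3.43 − 2.2821 + 5 = 6.1479.
L₁/L₂ = 10^(0.4(M₂ − M₁)) = 10^(0.4 × 5.0366) = 10^2.01464 = 103.43.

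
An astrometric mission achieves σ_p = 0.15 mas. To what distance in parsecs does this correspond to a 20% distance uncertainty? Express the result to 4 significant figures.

1333 pc

σ_d/d = σ_p/p, so the condition is σ_p/p ≤ 0.20, i.e. p ≥ σ_p/0.20.
p_min = 0.15/0.20 = 0.75 mas = 0.00075 arcsec.
d_max = 1/p_min = 1/0.00075 = 1333.3 pc.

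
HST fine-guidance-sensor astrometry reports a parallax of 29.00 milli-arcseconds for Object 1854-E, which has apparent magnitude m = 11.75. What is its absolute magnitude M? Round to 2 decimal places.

M = 9.06

d = 1/p = 1/0.02900″ = 34.483 pc.
m − M = 5 log₁₀(34.483) − 5 = 7.6880 − 5 = 2.6880.
M = m − (m − M) = 11.75 − 2.6880 = 9.06.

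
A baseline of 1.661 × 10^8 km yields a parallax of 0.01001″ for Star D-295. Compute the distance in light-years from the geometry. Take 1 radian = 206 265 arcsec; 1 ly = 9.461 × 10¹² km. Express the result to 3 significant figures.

θ = 0.01001″ = 0.01001/206265 = 4.8530 × 10^-8 rad.
d = B/θ = (1.661 × 10^8) / (4.8530 × 10^-8) = 3.4226 × 10^15 km = (3.4226 × 10^15) / (9.461 × 10^12) ly = 361.76 ly.

362 ly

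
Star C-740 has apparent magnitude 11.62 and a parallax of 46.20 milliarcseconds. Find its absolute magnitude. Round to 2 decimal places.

d = 1/p = 1/0.04620″ = 21.645 pc.
m − M = 5 log₁₀(21.645) − 5 = 6.6768 − 5 = 1.6768.
M = m − (m − M) = 11.62 − 1.6768 = 9.94.

M = 9.94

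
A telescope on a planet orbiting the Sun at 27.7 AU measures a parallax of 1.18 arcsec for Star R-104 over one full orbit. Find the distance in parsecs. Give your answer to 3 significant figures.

With baseline B (in AU) and parallax p (in arcsec), d = B/p parsecs.
d = 27.7 / 1.18 = 23.475 pc.

23.5 pc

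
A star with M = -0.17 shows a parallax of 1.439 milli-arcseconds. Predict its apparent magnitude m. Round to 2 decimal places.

m = 9.04

d = 1/p = 1/0.001439″ = 694.93 pc.
m − M = 5 log₁₀ d − 5 = 5 log₁₀(694.93) − 5 = 14.2097 − 5 = 9.2097.
m = M + (m − M) = -0.17 + 9.2097 = 9.04.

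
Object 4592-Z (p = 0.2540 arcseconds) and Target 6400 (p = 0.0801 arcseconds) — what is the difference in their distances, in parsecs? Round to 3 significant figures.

8.55 pc

d_A = 1/0.2540″ = 3.937 pc; d_B = 1/0.08010″ = 12.484 pc.
|d_B − d_A| = |12.484 − 3.937| = 8.547 pc.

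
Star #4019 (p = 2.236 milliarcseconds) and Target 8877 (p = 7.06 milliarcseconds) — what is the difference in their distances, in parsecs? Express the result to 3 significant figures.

306 pc

d_A = 1/0.002236″ = 447.23 pc; d_B = 1/0.007060″ = 141.64 pc.
|d_B − d_A| = |141.64 − 447.23| = 305.59 pc.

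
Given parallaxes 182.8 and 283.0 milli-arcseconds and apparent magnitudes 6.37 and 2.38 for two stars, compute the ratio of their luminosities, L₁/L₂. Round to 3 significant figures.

L₁/L₂ = 0.0608

d₁ = 1/p₁ = 1/0.1828″ = 5.4705 pc; d₂ = 1/p₂ = 1/0.2830″ = 3.5336 pc.
M₁ = m₁ − 5 log₁₀ d₁ + 5 = 6.37 − 3.6901 + 5 = 7.6799.
M₂ = 2.38 − 2.7411 + 5 = 4.6389.
L₁/L₂ = 10^(0.4(M₂ − M₁)) = 10^(0.4 × (-3.0410)) = 10^(-1.21640) = 0.060758.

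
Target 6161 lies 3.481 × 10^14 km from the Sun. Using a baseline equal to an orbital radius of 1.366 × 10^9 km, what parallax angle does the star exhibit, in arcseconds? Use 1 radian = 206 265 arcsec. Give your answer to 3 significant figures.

0.809 arcsec

θ ≈ B/d = (1.366 × 10^9) / (3.481 × 10^14) = 3.9242 × 10^-6 rad.
In arcseconds: 3.9242 × 10^-6 × 206265 = 0.80943″.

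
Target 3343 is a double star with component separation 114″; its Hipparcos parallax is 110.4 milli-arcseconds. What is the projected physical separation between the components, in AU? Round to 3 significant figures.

1030 AU

d = 1/p = 1/0.1104″ = 9.058 pc.
At distance d (pc), an angle of θ arcsec spans θ·d AU: s = 114 × 9.058 = 1032.6 AU.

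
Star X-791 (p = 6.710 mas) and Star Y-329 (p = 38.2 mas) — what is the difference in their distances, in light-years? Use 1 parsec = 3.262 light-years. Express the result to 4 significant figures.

d_A = 1/0.006710″ = 149.03 pc; d_B = 1/0.03820″ = 26.178 pc.
|d_B − d_A| = |26.178 − 149.03| = 122.85 pc = 122.85 × 3.262 ly = 400.74 ly.

400.7 ly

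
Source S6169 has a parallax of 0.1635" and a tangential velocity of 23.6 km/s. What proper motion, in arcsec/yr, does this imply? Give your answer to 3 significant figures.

d = 1/p = 1/0.1635″ = 6.1162 pc.
μ = v_t / (4.74 d) = 23.6 / (4.74 × 6.1162) = 23.6 / 28.991 = 0.81405 ″/yr.

0.814 arcsec/yr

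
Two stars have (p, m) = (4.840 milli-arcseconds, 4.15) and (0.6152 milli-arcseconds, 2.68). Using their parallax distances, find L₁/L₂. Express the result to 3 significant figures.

L₁/L₂ = 0.00417

d₁ = 1/p₁ = 1/0.004840″ = 206.61 pc; d₂ = 1/p₂ = 1/0.0006152″ = 1625.5 pc.
M₁ = m₁ − 5 log₁₀ d₁ + 5 = 4.15 − 11.5758 + 5 = -2.4258.
M₂ = 2.68 − 16.0549 + 5 = -8.3749.
L₁/L₂ = 10^(0.4(M₂ − M₁)) = 10^(0.4 × (-5.9491)) = 10^(-2.37964) = 0.0041722.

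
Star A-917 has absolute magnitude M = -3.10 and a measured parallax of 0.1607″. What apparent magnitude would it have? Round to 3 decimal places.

d = 1/p = 1/0.1607″ = 6.2228 pc.
m − M = 5 log₁₀ d − 5 = 5 log₁₀(6.2228) − 5 = 3.9699 − 5 = -1.0301.
m = M + (m − M) = -3.10 + (-1.0301) = -4.130.

m = -4.130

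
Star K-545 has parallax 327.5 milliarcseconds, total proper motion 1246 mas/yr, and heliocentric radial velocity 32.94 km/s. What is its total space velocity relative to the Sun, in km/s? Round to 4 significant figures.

37.55 km/s

d = 1/p = 1/0.3275″ = 3.0534 pc.
μ = 1246 mas/yr = 1.246 ″/yr.
v_t = 4.740 μ d = 4.740 × 1.246 × 3.0534 = 18.034 km/s.
v = √(v_r² + v_t²) = √(32.94² + 18.034²) = √1410.27 = 37.554 km/s.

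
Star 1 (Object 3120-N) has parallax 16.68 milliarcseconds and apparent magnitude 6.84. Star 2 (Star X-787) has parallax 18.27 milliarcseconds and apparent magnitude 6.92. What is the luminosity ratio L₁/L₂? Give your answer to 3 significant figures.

L₁/L₂ = 1.29

d₁ = 1/p₁ = 1/0.01668″ = 59.952 pc; d₂ = 1/p₂ = 1/0.01827″ = 54.735 pc.
M₁ = m₁ − 5 log₁₀ d₁ + 5 = 6.84 − 8.8890 + 5 = 2.9510.
M₂ = 6.92 − 8.6913 + 5 = 3.2287.
L₁/L₂ = 10^(0.4(M₂ − M₁)) = 10^(0.4 × 0.2777) = 10^0.11108 = 1.2915.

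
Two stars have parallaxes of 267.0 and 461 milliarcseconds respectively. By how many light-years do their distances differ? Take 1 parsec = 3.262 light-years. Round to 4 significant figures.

d_A = 1/0.2670″ = 3.7453 pc; d_B = 1/0.4610″ = 2.1692 pc.
|d_B − d_A| = |2.1692 − 3.7453| = 1.5761 pc = 1.5761 × 3.262 ly = 5.1412 ly.

5.141 ly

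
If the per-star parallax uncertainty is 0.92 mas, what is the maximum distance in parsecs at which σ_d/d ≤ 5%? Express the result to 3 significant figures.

σ_d/d = σ_p/p, so the condition is σ_p/p ≤ 0.05, i.e. p ≥ σ_p/0.05.
p_min = 0.92/0.05 = 18.4 mas = 0.0184 arcsec.
d_max = 1/p_min = 1/0.0184 = 54.348 pc.

54.3 pc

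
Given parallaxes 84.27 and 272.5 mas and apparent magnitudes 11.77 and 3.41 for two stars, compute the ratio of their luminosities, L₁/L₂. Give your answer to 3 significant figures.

d₁ = 1/p₁ = 1/0.08427″ = 11.867 pc; d₂ = 1/p₂ = 1/0.2725″ = 3.6697 pc.
M₁ = m₁ − 5 log₁₀ d₁ + 5 = 11.77 − 5.3717 + 5 = 11.3983.
M₂ = 3.41 − 2.8232 + 5 = 5.5868.
L₁/L₂ = 10^(0.4(M₂ − M₁)) = 10^(0.4 × (-5.8115)) = 10^(-2.32460) = 0.0047359.

L₁/L₂ = 0.00474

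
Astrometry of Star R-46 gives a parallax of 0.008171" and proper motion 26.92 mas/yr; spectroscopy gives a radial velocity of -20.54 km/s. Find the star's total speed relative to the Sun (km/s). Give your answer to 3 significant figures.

d = 1/p = 1/0.008171″ = 122.38 pc.
μ = 26.92 mas/yr = 0.02692 ″/yr.
v_t = 4.740 μ d = 4.740 × 0.02692 × 122.38 = 15.616 km/s.
v = √(v_r² + v_t²) = √((-20.54)² + 15.616²) = √665.751 = 25.802 km/s.

25.8 km/s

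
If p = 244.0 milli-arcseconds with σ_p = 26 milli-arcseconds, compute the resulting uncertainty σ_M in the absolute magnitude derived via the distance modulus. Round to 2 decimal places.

σ_M = 0.23 mag

M = m − 5 log₁₀ d + 5 = m + 5 log₁₀ p + 5, so ∂M/∂p = 5/(p ln 10).
σ_M = (5/ln 10) · (σ_p/p) = 2.1715 × 26/244.0 = 2.1715 × 0.10656 = 0.2314.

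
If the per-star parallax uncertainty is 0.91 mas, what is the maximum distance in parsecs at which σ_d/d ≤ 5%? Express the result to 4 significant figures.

σ_d/d = σ_p/p, so the condition is σ_p/p ≤ 0.05, i.e. p ≥ σ_p/0.05.
p_min = 0.91/0.05 = 18.2 mas = 0.0182 arcsec.
d_max = 1/p_min = 1/0.0182 = 54.945 pc.

54.95 pc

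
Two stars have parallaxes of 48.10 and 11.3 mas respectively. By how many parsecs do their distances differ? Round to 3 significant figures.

67.7 pc

d_A = 1/0.04810″ = 20.79 pc; d_B = 1/0.01130″ = 88.496 pc.
|d_B − d_A| = |88.496 − 20.79| = 67.706 pc.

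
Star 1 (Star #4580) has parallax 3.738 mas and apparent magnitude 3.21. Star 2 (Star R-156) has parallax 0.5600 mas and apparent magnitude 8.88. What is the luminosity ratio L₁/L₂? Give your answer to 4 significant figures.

d₁ = 1/p₁ = 1/0.003738″ = 267.52 pc; d₂ = 1/p₂ = 1/0.0005600″ = 1785.7 pc.
M₁ = m₁ − 5 log₁₀ d₁ + 5 = 3.21 − 12.1368 + 5 = -3.9268.
M₂ = 8.88 − 16.2590 + 5 = -2.3790.
L₁/L₂ = 10^(0.4(M₂ − M₁)) = 10^(0.4 × 1.5478) = 10^0.61912 = 4.1603.

L₁/L₂ = 4.160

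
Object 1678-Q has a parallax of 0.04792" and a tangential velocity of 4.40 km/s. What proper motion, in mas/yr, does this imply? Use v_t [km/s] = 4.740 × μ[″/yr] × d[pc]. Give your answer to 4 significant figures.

d = 1/p = 1/0.04792″ = 20.868 pc.
μ = v_t / (4.74 d) = 4.40 / (4.74 × 20.868) = 4.40 / 98.914 = 0.044483 ″/yr = 44.483 mas/yr.

44.48 mas/yr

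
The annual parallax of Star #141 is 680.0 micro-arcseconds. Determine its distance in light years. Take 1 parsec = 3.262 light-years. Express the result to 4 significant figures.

4797 light years

p = 680.0 micro-arcseconds = 0.0006800 arcsec.
d = 1/p = 1/0.0006800 = 1470.6 pc.
In light-years: 1470.6 × 3.262 = 4797.1 ly.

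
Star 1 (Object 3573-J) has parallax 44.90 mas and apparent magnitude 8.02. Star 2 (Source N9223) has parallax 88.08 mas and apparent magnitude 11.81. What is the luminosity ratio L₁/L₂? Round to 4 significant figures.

d₁ = 1/p₁ = 1/0.04490″ = 22.272 pc; d₂ = 1/p₂ = 1/0.08808″ = 11.353 pc.
M₁ = m₁ − 5 log₁₀ d₁ + 5 = 8.02 − 6.7388 + 5 = 6.2812.
M₂ = 11.81 − 5.2756 + 5 = 11.5344.
L₁/L₂ = 10^(0.4(M₂ − M₁)) = 10^(0.4 × 5.2532) = 10^2.10128 = 126.26.

L₁/L₂ = 126.3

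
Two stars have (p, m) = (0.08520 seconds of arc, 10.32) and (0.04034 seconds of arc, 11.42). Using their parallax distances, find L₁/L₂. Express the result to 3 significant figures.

d₁ = 1/p₁ = 1/0.08520″ = 11.737 pc; d₂ = 1/p₂ = 1/0.04034″ = 24.789 pc.
M₁ = m₁ − 5 log₁₀ d₁ + 5 = 10.32 − 5.3478 + 5 = 9.9722.
M₂ = 11.42 − 6.9713 + 5 = 9.4487.
L₁/L₂ = 10^(0.4(M₂ − M₁)) = 10^(0.4 × (-0.5235)) = 10^(-0.20940) = 0.61745.

L₁/L₂ = 0.617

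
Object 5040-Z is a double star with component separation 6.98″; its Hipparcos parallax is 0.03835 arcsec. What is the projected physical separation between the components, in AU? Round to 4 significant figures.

d = 1/p = 1/0.03835″ = 26.076 pc.
At distance d (pc), an angle of θ arcsec spans θ·d AU: s = 6.98 × 26.076 = 182.01 AU.

182.0 AU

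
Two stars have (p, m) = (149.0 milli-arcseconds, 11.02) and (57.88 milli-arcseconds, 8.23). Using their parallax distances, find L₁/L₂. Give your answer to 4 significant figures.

L₁/L₂ = 0.01155

d₁ = 1/p₁ = 1/0.1490″ = 6.7114 pc; d₂ = 1/p₂ = 1/0.05788″ = 17.277 pc.
M₁ = m₁ − 5 log₁₀ d₁ + 5 = 11.02 − 4.1341 + 5 = 11.8859.
M₂ = 8.23 − 6.1873 + 5 = 7.0427.
L₁/L₂ = 10^(0.4(M₂ − M₁)) = 10^(0.4 × (-4.8432)) = 10^(-1.93728) = 0.011554.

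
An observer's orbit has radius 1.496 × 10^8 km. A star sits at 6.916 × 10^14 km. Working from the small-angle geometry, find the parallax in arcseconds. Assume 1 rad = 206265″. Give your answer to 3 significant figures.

0.0446 arcsec

θ ≈ B/d = (1.496 × 10^8) / (6.916 × 10^14) = 2.1631 × 10^-7 rad.
In arcseconds: 2.1631 × 10^-7 × 206265 = 0.044617″.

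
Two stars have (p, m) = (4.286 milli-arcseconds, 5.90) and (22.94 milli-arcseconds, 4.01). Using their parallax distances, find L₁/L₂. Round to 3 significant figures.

L₁/L₂ = 5.02

d₁ = 1/p₁ = 1/0.004286″ = 233.32 pc; d₂ = 1/p₂ = 1/0.02294″ = 43.592 pc.
M₁ = m₁ − 5 log₁₀ d₁ + 5 = 5.90 − 11.8398 + 5 = -0.9398.
M₂ = 4.01 − 8.1970 + 5 = 0.8130.
L₁/L₂ = 10^(0.4(M₂ − M₁)) = 10^(0.4 × 1.7528) = 10^0.70112 = 5.0248.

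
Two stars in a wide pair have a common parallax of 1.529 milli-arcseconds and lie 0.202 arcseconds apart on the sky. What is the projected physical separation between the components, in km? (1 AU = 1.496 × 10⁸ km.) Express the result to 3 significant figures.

d = 1/p = 1/0.001529″ = 654.02 pc.
At distance d (pc), an angle of θ arcsec spans θ·d AU: s = 0.202 × 654.02 = 132.11 AU.
= 132.11 × 1.496 × 10⁸ km = 1.9764 × 10^10 km.

1.98 × 10^10 km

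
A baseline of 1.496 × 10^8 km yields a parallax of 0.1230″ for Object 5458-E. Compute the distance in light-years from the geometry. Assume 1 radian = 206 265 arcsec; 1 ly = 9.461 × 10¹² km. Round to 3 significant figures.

26.5 ly

θ = 0.1230″ = 0.1230/206265 = 5.9632 × 10^-7 rad.
d = B/θ = (1.496 × 10^8) / (5.9632 × 10^-7) = 2.5087 × 10^14 km = (2.5087 × 10^14) / (9.461 × 10^12) ly = 26.516 ly.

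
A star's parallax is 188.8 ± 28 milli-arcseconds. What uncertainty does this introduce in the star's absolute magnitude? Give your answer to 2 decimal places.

M = m − 5 log₁₀ d + 5 = m + 5 log₁₀ p + 5, so ∂M/∂p = 5/(p ln 10).
σ_M = (5/ln 10) · (σ_p/p) = 2.1715 × 28/188.8 = 2.1715 × 0.14831 = 0.32206.

σ_M = 0.32 mag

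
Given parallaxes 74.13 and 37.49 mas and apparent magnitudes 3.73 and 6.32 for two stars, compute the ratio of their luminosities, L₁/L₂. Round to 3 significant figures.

L₁/L₂ = 2.78

d₁ = 1/p₁ = 1/0.07413″ = 13.49 pc; d₂ = 1/p₂ = 1/0.03749″ = 26.674 pc.
M₁ = m₁ − 5 log₁₀ d₁ + 5 = 3.73 − 5.6501 + 5 = 3.0799.
M₂ = 6.32 − 7.1304 + 5 = 4.1896.
L₁/L₂ = 10^(0.4(M₂ − M₁)) = 10^(0.4 × 1.1097) = 10^0.44388 = 2.7789.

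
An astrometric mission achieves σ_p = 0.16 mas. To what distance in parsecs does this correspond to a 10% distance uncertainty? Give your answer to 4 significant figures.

625.0 pc

σ_d/d = σ_p/p, so the condition is σ_p/p ≤ 0.10, i.e. p ≥ σ_p/0.10.
p_min = 0.16/0.10 = 1.6 mas = 0.0016 arcsec.
d_max = 1/p_min = 1/0.0016 = 625 pc.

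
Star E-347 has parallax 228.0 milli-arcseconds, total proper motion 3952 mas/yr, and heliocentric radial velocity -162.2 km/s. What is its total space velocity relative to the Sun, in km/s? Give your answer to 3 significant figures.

182 km/s

d = 1/p = 1/0.2280″ = 4.386 pc.
μ = 3952 mas/yr = 3.952 ″/yr.
v_t = 4.740 μ d = 4.740 × 3.952 × 4.386 = 82.161 km/s.
v = √(v_r² + v_t²) = √((-162.2)² + 82.161²) = √33059.3 = 181.82 km/s.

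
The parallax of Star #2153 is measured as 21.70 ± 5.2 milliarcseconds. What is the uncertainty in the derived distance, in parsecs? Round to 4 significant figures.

11.04 pc

d = 1/p, so σ_d = σ_p / p².
σ_d = 0.00520 / (0.02170)² = 0.00520 / 0.00047089 = 11.043 pc.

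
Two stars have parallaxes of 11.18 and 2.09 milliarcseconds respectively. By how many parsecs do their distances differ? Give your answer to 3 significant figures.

389 pc

d_A = 1/0.01118″ = 89.445 pc; d_B = 1/0.002090″ = 478.47 pc.
|d_B − d_A| = |478.47 − 89.445| = 389.03 pc.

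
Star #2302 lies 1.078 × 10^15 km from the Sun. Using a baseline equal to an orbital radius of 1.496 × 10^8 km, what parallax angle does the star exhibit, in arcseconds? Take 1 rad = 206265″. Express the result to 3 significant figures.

θ ≈ B/d = (1.496 × 10^8) / (1.078 × 10^15) = 1.3878 × 10^-7 rad.
In arcseconds: 1.3878 × 10^-7 × 206265 = 0.028625″.

0.0286 arcsec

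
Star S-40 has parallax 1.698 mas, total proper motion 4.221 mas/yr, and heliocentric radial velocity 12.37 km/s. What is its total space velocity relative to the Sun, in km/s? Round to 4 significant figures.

17.08 km/s

d = 1/p = 1/0.001698″ = 588.93 pc.
μ = 4.221 mas/yr = 0.004221 ″/yr.
v_t = 4.740 μ d = 4.740 × 0.004221 × 588.93 = 11.783 km/s.
v = √(v_r² + v_t²) = √(12.37² + 11.783²) = √291.856 = 17.084 km/s.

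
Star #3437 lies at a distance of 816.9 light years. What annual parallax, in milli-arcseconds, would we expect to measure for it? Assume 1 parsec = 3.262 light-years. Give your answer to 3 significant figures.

3.99 mas

d = 816.9 ly ÷ 3.262 = 250.43 pc.
p = 1/d = 1/250.43 = 0.0039931 arcsec.
= 0.0039931 × 1000 = 3.9931 mas.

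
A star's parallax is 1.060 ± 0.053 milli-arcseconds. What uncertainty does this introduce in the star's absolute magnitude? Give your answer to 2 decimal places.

M = m − 5 log₁₀ d + 5 = m + 5 log₁₀ p + 5, so ∂M/∂p = 5/(p ln 10).
σ_M = (5/ln 10) · (σ_p/p) = 2.1715 × 0.053/1.060 = 2.1715 × 0.05 = 0.10858.

σ_M = 0.11 mag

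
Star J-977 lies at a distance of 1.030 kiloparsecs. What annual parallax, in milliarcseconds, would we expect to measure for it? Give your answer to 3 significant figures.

0.971 mas

d = 1.030 kpc = 1030 pc.
p = 1/d = 1/1030 = 0.00097087 arcsec.
= 0.00097087 × 1000 = 0.97087 mas.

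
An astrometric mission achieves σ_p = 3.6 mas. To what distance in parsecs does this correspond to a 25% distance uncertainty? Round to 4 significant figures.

69.44 pc

σ_d/d = σ_p/p, so the condition is σ_p/p ≤ 0.25, i.e. p ≥ σ_p/0.25.
p_min = 3.6/0.25 = 14.4 mas = 0.0144 arcsec.
d_max = 1/p_min = 1/0.0144 = 69.444 pc.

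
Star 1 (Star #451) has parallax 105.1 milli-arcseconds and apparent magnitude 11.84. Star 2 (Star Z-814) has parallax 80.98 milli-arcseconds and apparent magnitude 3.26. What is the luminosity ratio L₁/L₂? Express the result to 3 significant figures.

d₁ = 1/p₁ = 1/0.1051″ = 9.5147 pc; d₂ = 1/p₂ = 1/0.08098″ = 12.349 pc.
M₁ = m₁ − 5 log₁₀ d₁ + 5 = 11.84 − 4.8920 + 5 = 11.9480.
M₂ = 3.26 − 5.4582 + 5 = 2.8018.
L₁/L₂ = 10^(0.4(M₂ − M₁)) = 10^(0.4 × (-9.1462)) = 10^(-3.65848) = 0.00021954.

L₁/L₂ = 0.000220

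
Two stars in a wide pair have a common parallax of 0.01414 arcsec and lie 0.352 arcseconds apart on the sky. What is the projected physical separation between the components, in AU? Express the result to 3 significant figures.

24.9 AU

d = 1/p = 1/0.01414″ = 70.721 pc.
At distance d (pc), an angle of θ arcsec spans θ·d AU: s = 0.352 × 70.721 = 24.894 AU.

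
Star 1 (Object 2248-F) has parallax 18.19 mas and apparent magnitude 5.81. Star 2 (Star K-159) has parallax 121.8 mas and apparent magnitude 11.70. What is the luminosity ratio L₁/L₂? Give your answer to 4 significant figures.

L₁/L₂ = 10180

d₁ = 1/p₁ = 1/0.01819″ = 54.975 pc; d₂ = 1/p₂ = 1/0.1218″ = 8.2102 pc.
M₁ = m₁ − 5 log₁₀ d₁ + 5 = 5.81 − 8.7008 + 5 = 2.1092.
M₂ = 11.70 − 4.5718 + 5 = 12.1282.
L₁/L₂ = 10^(0.4(M₂ − M₁)) = 10^(0.4 × 10.0190) = 10^4.00760 = 10177.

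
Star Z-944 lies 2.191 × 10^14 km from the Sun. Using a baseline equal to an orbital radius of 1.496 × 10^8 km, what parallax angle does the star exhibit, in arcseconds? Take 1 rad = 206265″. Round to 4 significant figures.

θ ≈ B/d = (1.496 × 10^8) / (2.191 × 10^14) = 6.8279 × 10^-7 rad.
In arcseconds: 6.8279 × 10^-7 × 206265 = 0.14084″.

0.1408 arcsec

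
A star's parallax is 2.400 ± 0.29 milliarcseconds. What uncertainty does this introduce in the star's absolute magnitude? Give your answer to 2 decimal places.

M = m − 5 log₁₀ d + 5 = m + 5 log₁₀ p + 5, so ∂M/∂p = 5/(p ln 10).
σ_M = (5/ln 10) · (σ_p/p) = 2.1715 × 0.29/2.400 = 2.1715 × 0.12083 = 0.26238.

σ_M = 0.26 mag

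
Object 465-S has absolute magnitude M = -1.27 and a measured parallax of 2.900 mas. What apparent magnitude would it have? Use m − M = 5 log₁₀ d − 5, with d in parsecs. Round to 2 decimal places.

d = 1/p = 1/0.002900″ = 344.83 pc.
m − M = 5 log₁₀ d − 5 = 5 log₁₀(344.83) − 5 = 12.6880 − 5 = 7.6880.
m = M + (m − M) = -1.27 + 7.6880 = 6.42.

m = 6.42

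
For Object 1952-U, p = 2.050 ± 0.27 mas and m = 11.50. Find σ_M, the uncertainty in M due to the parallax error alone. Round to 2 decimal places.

M = m − 5 log₁₀ d + 5 = m + 5 log₁₀ p + 5, so ∂M/∂p = 5/(p ln 10).
σ_M = (5/ln 10) · (σ_p/p) = 2.1715 × 0.27/2.050 = 2.1715 × 0.13171 = 0.28601.

σ_M = 0.29 mag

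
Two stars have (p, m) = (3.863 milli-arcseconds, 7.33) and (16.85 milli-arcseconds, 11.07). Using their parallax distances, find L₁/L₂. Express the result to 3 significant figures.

L₁/L₂ = 596

d₁ = 1/p₁ = 1/0.003863″ = 258.87 pc; d₂ = 1/p₂ = 1/0.01685″ = 59.347 pc.
M₁ = m₁ − 5 log₁₀ d₁ + 5 = 7.33 − 12.0654 + 5 = 0.2646.
M₂ = 11.07 − 8.8670 + 5 = 7.2030.
L₁/L₂ = 10^(0.4(M₂ − M₁)) = 10^(0.4 × 6.9384) = 10^2.77536 = 596.16.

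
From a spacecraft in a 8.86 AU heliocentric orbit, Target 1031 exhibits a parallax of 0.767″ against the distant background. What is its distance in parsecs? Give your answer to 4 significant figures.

With baseline B (in AU) and parallax p (in arcsec), d = B/p parsecs.
d = 8.86 / 0.767 = 11.551 pc.

11.55 pc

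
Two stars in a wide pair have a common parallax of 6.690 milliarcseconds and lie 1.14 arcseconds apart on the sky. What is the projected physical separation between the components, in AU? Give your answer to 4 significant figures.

d = 1/p = 1/0.006690″ = 149.48 pc.
At distance d (pc), an angle of θ arcsec spans θ·d AU: s = 1.14 × 149.48 = 170.41 AU.

170.4 AU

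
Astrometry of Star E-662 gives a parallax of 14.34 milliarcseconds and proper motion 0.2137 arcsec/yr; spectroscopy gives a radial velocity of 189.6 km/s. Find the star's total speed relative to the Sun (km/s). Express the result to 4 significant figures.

202.3 km/s

d = 1/p = 1/0.01434″ = 69.735 pc.
v_t = 4.740 μ d = 4.740 × 0.2137 × 69.735 = 70.637 km/s.
v = √(v_r² + v_t²) = √(189.6² + 70.637²) = √40937.7 = 202.33 km/s.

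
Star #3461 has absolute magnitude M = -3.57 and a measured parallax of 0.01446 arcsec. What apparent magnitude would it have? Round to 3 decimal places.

d = 1/p = 1/0.01446″ = 69.156 pc.
m − M = 5 log₁₀ d − 5 = 5 log₁₀(69.156) − 5 = 9.1991 − 5 = 4.1991.
m = M + (m − M) = -3.57 + 4.1991 = 0.629.

m = 0.629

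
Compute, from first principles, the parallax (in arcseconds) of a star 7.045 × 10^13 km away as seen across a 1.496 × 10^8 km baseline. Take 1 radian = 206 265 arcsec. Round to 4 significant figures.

0.4380 arcsec

θ ≈ B/d = (1.496 × 10^8) / (7.045 × 10^13) = 2.1235 × 10^-6 rad.
In arcseconds: 2.1235 × 10^-6 × 206265 = 0.438″.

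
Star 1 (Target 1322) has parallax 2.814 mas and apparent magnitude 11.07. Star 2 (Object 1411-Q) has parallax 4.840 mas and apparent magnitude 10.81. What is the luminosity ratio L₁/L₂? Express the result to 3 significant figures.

L₁/L₂ = 2.33

d₁ = 1/p₁ = 1/0.002814″ = 355.37 pc; d₂ = 1/p₂ = 1/0.004840″ = 206.61 pc.
M₁ = m₁ − 5 log₁₀ d₁ + 5 = 11.07 − 12.7534 + 5 = 3.3166.
M₂ = 10.81 − 11.5758 + 5 = 4.2342.
L₁/L₂ = 10^(0.4(M₂ − M₁)) = 10^(0.4 × 0.9176) = 10^0.36704 = 2.3283.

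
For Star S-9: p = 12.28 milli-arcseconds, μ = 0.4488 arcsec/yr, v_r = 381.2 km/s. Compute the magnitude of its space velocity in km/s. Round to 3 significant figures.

419 km/s

d = 1/p = 1/0.01228″ = 81.433 pc.
v_t = 4.740 μ d = 4.740 × 0.4488 × 81.433 = 173.23 km/s.
v = √(v_r² + v_t²) = √(381.2² + 173.23²) = √175322 = 418.71 km/s.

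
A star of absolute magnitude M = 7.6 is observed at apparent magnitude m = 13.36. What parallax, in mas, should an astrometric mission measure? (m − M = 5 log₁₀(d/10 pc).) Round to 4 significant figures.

7.047 mas

m − M = 13.36 − 7.6 = 5.76.
d = 10^((m−M)/5 + 1) = 10^2.152 = 141.91 pc.
p = 1/d = 1/141.91 = 0.0070467 arcsec = 7.0467 mas.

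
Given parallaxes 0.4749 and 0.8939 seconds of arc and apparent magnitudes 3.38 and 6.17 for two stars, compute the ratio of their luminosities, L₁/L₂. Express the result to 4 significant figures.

d₁ = 1/p₁ = 1/0.4749″ = 2.1057 pc; d₂ = 1/p₂ = 1/0.8939″ = 1.1187 pc.
M₁ = m₁ − 5 log₁₀ d₁ + 5 = 3.38 − 1.6170 + 5 = 6.7630.
M₂ = 6.17 − 0.2436 + 5 = 10.9264.
L₁/L₂ = 10^(0.4(M₂ − M₁)) = 10^(0.4 × 4.1634) = 10^1.66536 = 46.276.

L₁/L₂ = 46.28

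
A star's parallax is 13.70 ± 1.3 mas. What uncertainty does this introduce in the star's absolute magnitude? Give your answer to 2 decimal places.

σ_M = 0.21 mag

M = m − 5 log₁₀ d + 5 = m + 5 log₁₀ p + 5, so ∂M/∂p = 5/(p ln 10).
σ_M = (5/ln 10) · (σ_p/p) = 2.1715 × 1.3/13.70 = 2.1715 × 0.094891 = 0.20606.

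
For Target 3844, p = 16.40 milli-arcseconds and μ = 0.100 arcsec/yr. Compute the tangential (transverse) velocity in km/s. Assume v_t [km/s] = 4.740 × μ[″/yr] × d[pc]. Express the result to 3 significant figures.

d = 1/p = 1/0.01640″ = 60.976 pc.
v_t = 4.74 × μ × d = 4.74 × 0.100 × 60.976 = 28.903 km/s.

28.9 km/s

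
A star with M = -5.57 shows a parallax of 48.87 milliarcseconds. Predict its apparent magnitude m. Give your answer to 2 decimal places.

d = 1/p = 1/0.04887″ = 20.462 pc.
m − M = 5 log₁₀ d − 5 = 5 log₁₀(20.462) − 5 = 6.5547 − 5 = 1.5547.
m = M + (m − M) = -5.57 + 1.5547 = -4.02.

m = -4.02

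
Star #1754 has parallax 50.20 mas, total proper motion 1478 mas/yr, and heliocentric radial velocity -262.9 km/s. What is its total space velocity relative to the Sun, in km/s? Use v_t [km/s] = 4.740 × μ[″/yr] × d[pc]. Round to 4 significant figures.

d = 1/p = 1/0.05020″ = 19.92 pc.
μ = 1478 mas/yr = 1.478 ″/yr.
v_t = 4.740 μ d = 4.740 × 1.478 × 19.92 = 139.55 km/s.
v = √(v_r² + v_t²) = √((-262.9)² + 139.55²) = √88590.6 = 297.64 km/s.

297.6 km/s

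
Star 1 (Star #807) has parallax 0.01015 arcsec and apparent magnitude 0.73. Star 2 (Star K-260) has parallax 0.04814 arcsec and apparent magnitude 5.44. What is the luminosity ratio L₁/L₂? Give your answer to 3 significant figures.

L₁/L₂ = 1720

d₁ = 1/p₁ = 1/0.01015″ = 98.522 pc; d₂ = 1/p₂ = 1/0.04814″ = 20.773 pc.
M₁ = m₁ − 5 log₁₀ d₁ + 5 = 0.73 − 9.9677 + 5 = -4.2377.
M₂ = 5.44 − 6.5875 + 5 = 3.8525.
L₁/L₂ = 10^(0.4(M₂ − M₁)) = 10^(0.4 × 8.0902) = 10^3.23608 = 1722.2.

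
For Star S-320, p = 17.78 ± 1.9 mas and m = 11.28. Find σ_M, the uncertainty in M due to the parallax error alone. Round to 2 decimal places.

σ_M = 0.23 mag

M = m − 5 log₁₀ d + 5 = m + 5 log₁₀ p + 5, so ∂M/∂p = 5/(p ln 10).
σ_M = (5/ln 10) · (σ_p/p) = 2.1715 × 1.9/17.78 = 2.1715 × 0.10686 = 0.23205.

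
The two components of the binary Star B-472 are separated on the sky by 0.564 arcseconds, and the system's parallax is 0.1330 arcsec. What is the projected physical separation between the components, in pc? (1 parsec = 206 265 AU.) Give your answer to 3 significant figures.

2.06 × 10^-5 pc

d = 1/p = 1/0.1330″ = 7.5188 pc.
At distance d (pc), an angle of θ arcsec spans θ·d AU: s = 0.564 × 7.5188 = 4.2406 AU.
= 4.2406 / 206265 = 2.0559 × 10^-5 pc.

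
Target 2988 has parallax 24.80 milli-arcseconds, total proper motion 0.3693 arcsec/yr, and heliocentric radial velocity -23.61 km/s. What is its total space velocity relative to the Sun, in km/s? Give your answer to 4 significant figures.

74.43 km/s

d = 1/p = 1/0.02480″ = 40.323 pc.
v_t = 4.740 μ d = 4.740 × 0.3693 × 40.323 = 70.585 km/s.
v = √(v_r² + v_t²) = √((-23.61)² + 70.585²) = √5539.67 = 74.429 km/s.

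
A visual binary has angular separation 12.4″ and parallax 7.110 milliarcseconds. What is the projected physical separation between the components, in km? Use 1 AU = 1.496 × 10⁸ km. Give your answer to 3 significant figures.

2.61 × 10^11 km

d = 1/p = 1/0.007110″ = 140.65 pc.
At distance d (pc), an angle of θ arcsec spans θ·d AU: s = 12.4 × 140.65 = 1744.1 AU.
= 1744.1 × 1.496 × 10⁸ km = 2.6092 × 10^11 km.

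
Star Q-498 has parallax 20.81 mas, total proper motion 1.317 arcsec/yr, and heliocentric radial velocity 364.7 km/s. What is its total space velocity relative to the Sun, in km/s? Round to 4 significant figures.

d = 1/p = 1/0.02081″ = 48.054 pc.
v_t = 4.740 μ d = 4.740 × 1.317 × 48.054 = 299.98 km/s.
v = √(v_r² + v_t²) = √(364.7² + 299.98²) = √222994 = 472.22 km/s.

472.2 km/s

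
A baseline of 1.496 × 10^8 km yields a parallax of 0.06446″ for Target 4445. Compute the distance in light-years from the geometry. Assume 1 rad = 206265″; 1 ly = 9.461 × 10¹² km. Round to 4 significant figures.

θ = 0.06446″ = 0.06446/206265 = 3.1251 × 10^-7 rad.
d = B/θ = (1.496 × 10^8) / (3.1251 × 10^-7) = 4.7870 × 10^14 km = (4.7870 × 10^14) / (9.461 × 10^12) ly = 50.597 ly.

50.60 ly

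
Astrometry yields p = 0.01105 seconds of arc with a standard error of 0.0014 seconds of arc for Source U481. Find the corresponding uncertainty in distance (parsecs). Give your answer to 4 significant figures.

d = 1/p, so σ_d = σ_p / p².
σ_d = 0.00140 / (0.01105)² = 0.00140 / 0.0001221 = 11.466 pc.

11.47 pc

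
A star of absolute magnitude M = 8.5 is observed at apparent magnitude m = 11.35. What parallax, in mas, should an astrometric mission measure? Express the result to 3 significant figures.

26.9 mas

m − M = 11.35 − 8.5 = 2.85.
d = 10^((m−M)/5 + 1) = 10^1.570 = 37.154 pc.
p = 1/d = 1/37.154 = 0.026915 arcsec = 26.915 mas.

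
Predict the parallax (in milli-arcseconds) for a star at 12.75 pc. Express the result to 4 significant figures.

78.43 mas

p = 1/d = 1/12.75 = 0.078431 arcsec.
= 0.078431 × 1000 = 78.431 mas.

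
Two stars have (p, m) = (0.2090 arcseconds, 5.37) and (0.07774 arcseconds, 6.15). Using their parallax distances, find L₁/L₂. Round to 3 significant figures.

L₁/L₂ = 0.284

d₁ = 1/p₁ = 1/0.2090″ = 4.7847 pc; d₂ = 1/p₂ = 1/0.07774″ = 12.863 pc.
M₁ = m₁ − 5 log₁₀ d₁ + 5 = 5.37 − 3.3993 + 5 = 6.9707.
M₂ = 6.15 − 5.5467 + 5 = 5.6033.
L₁/L₂ = 10^(0.4(M₂ − M₁)) = 10^(0.4 × (-1.3674)) = 10^(-0.54696) = 0.28382.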